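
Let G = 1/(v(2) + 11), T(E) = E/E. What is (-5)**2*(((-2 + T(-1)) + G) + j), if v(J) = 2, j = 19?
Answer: 5875/13 ≈ 451.92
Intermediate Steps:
T(E) = 1
G = 1/13 (G = 1/(2 + 11) = 1/13 ≈ 0.076923)
(-5)**2*(((-2 + T(-1)) + G) + j) = (-5)**2*(((-2 + 1) + 1/13) + 19) = 25*((-1 + 1/13) + 19) = 25*(-12/13 + 19) = 25*(235/13) = 5875/13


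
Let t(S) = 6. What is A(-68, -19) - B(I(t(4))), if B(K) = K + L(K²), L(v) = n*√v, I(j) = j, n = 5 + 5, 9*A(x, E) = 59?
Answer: -535/9 ≈ -59.444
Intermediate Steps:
A(x, E) = 59/9 (A(x, E) = (⅑)*59 = 59/9)
n = 10
L(v) = 10*√v
B(K) = K + 10*√(K²)
A(-68, -19) - B(I(t(4))) = 59/9 - (6 + 10*√(6²)) = 59/9 - (6 + 10*√36) = 59/9 - (6 + 10*6) = 59/9 - (6 + 60) = 59/9 - 1*66 = 59/9 - 66 = -535/9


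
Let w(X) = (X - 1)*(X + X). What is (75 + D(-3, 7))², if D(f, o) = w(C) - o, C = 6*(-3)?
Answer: 565504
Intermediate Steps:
C = -18
w(X) = 2*X*(-1 + X) (w(X) = (-1 + X)*(2*X) = 2*X*(-1 + X))
D(f, o) = 684 - o (D(f, o) = 2*(-18)*(-1 - 18) - o = 2*(-18)*(-19) - o = 684 - o)
(75 + D(-3, 7))² = (75 + (684 - 1*7))² = (75 + (684 - 7))² = (75 + 677)² = 752² = 565504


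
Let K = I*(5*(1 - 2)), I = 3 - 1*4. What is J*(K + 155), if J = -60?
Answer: -9600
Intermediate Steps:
I = -1 (I = 3 - 4 = -1)
K = 5 (K = -5*(1 - 2) = -5*(-1) = -1*(-5) = 5)
J*(K + 155) = -60*(5 + 155) = -60*160 = -9600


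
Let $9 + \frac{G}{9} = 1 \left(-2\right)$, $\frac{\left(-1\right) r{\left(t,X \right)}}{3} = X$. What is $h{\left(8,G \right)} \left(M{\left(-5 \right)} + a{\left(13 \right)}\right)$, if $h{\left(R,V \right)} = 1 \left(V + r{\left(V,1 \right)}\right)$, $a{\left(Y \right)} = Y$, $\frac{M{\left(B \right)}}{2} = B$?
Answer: $-306$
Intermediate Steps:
$r{\left(t,X \right)} = - 3 X$
$M{\left(B \right)} = 2 B$
$G = -99$ ($G = -81 + 9 \cdot 1 \left(-2\right) = -81 + 9 \left(-2\right) = -81 - 18 = -99$)
$h{\left(R,V \right)} = -3 + V$ ($h{\left(R,V \right)} = 1 \left(V - 3\right) = 1 \left(-3 + V\right) = -3 + V$)
$h{\left(8,G \right)} \left(M{\left(-5 \right)} + a{\left(13 \right)}\right) = \left(-3 - 99\right) \left(2 \left(-5\right) + 13\right) = - 102 \left(-10 + 13\right) = \left(-102\right) 3 = -306$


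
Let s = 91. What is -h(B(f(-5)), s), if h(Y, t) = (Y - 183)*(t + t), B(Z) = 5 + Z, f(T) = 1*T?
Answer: 33306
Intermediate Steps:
f(T) = T
h(Y, t) = 2*t*(-183 + Y) (h(Y, t) = (-183 + Y)*(2*t) = 2*t*(-183 + Y))
-h(B(f(-5)), s) = -2*91*(-183 + (5 - 5)) = -2*91*(-183 + 0) = -2*91*(-183) = -1*(-33306) = 33306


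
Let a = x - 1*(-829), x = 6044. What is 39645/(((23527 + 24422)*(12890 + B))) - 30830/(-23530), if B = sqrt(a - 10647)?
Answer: 4093914685178168/3124394971618063 - 13215*I*sqrt(3774)/2655669334142 ≈ 1.3103 - 3.057e-7*I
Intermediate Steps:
a = 6873 (a = 6044 - 1*(-829) = 6044 + 829 = 6873)
B = I*sqrt(3774) (B = sqrt(6873 - 10647) = sqrt(-3774) = I*sqrt(3774) ≈ 61.433*I)
39645/(((23527 + 24422)*(12890 + B))) - 30830/(-23530) = 39645/(((23527 + 24422)*(12890 + I*sqrt(3774)))) - 30830/(-23530) = 39645/((47949*(12890 + I*sqrt(3774)))) - 30830*(-1/23530) = 39645/(618062610 + 47949*I*sqrt(3774)) + 3083/2353 = 3083/2353 + 39645/(618062610 + 47949*I*sqrt(3774))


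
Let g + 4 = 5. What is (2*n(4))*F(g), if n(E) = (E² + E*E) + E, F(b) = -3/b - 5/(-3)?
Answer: -96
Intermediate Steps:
g = 1 (g = -4 + 5 = 1)
F(b) = 5/3 - 3/b (F(b) = -3/b - 5*(-⅓) = -3/b + 5/3 = 5/3 - 3/b)
n(E) = E + 2*E² (n(E) = (E² + E²) + E = 2*E² + E = E + 2*E²)
(2*n(4))*F(g) = (2*(4*(1 + 2*4)))*(5/3 - 3/1) = (2*(4*(1 + 8)))*(5/3 - 3*1) = (2*(4*9))*(5/3 - 3) = (2*36)*(-4/3) = 72*(-4/3) = -96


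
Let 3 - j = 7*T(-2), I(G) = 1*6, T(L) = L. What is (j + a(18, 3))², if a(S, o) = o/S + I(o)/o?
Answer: 13225/36 ≈ 367.36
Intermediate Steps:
I(G) = 6
a(S, o) = 6/o + o/S (a(S, o) = o/S + 6/o = 6/o + o/S)
j = 17 (j = 3 - 7*(-2) = 3 - 1*(-14) = 3 + 14 = 17)
(j + a(18, 3))² = (17 + (6/3 + 3/18))² = (17 + (6*(⅓) + 3*(1/18)))² = (17 + (2 + ⅙))² = (17 + 13/6)² = (115/6)² = 13225/36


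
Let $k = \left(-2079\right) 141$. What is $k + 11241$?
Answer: $-281898$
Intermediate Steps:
$k = -293139$
$k + 11241 = -293139 + 11241 = -281898$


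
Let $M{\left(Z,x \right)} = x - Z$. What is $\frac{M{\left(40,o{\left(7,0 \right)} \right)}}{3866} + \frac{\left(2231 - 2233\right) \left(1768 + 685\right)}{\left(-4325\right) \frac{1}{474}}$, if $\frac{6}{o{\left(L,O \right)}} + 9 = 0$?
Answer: $\frac{13484985931}{25080675} \approx 537.66$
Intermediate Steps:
$o{\left(L,O \right)} = - \frac{2}{3}$ ($o{\left(L,O \right)} = \frac{6}{-9 + 0} = \frac{6}{-9} = 6 \left(- \frac{1}{9}\right) = - \frac{2}{3}$)
$\frac{M{\left(40,o{\left(7,0 \right)} \right)}}{3866} + \frac{\left(2231 - 2233\right) \left(1768 + 685\right)}{\left(-4325\right) \frac{1}{474}} = \frac{- \frac{2}{3} - 40}{3866} + \frac{\left(2231 - 2233\right) \left(1768 + 685\right)}{\left(-4325\right) \frac{1}{474}} = \left(- \frac{2}{3} - 40\right) \frac{1}{3866} + \frac{\left(-2\right) 2453}{\left(-4325\right) \frac{1}{474}} = \left(- \frac{122}{3}\right) \frac{1}{3866} - \frac{4906}{- \frac{4325}{474}} = - \frac{61}{5799} - - \frac{2325444}{4325} = - \frac{61}{5799} + \frac{2325444}{4325} = \frac{13484985931}{25080675}$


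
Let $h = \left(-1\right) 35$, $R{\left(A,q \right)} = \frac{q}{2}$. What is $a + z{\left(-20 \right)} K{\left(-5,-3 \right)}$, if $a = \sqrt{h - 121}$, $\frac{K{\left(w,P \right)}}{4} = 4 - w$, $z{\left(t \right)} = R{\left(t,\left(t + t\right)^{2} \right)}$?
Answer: $28800 + 2 i \sqrt{39} \approx 28800.0 + 12.49 i$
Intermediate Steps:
$R{\left(A,q \right)} = \frac{q}{2}$ ($R{\left(A,q \right)} = q \frac{1}{2} = \frac{q}{2}$)
$z{\left(t \right)} = 2 t^{2}$ ($z{\left(t \right)} = \frac{\left(t + t\right)^{2}}{2} = \frac{\left(2 t\right)^{2}}{2} = \frac{4 t^{2}}{2} = 2 t^{2}$)
$h = -35$
$K{\left(w,P \right)} = 16 - 4 w$ ($K{\left(w,P \right)} = 4 \left(4 - w\right) = 16 - 4 w$)
$a = 2 i \sqrt{39}$ ($a = \sqrt{-35 - 121} = \sqrt{-156} = 2 i \sqrt{39} \approx 12.49 i$)
$a + z{\left(-20 \right)} K{\left(-5,-3 \right)} = 2 i \sqrt{39} + 2 \left(-20\right)^{2} \left(16 - -20\right) = 2 i \sqrt{39} + 2 \cdot 400 \left(16 + 20\right) = 2 i \sqrt{39} + 800 \cdot 36 = 2 i \sqrt{39} + 28800 = 28800 + 2 i \sqrt{39}$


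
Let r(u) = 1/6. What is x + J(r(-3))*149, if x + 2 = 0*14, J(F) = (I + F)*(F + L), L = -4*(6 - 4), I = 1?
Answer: -49093/36 ≈ -1363.7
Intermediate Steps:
L = -8 (L = -4*2 = -8)
r(u) = 1/6
J(F) = (1 + F)*(-8 + F) (J(F) = (1 + F)*(F - 8) = (1 + F)*(-8 + F))
x = -2 (x = -2 + 0*14 = -2 + 0 = -2)
x + J(r(-3))*149 = -2 + (-8 + (1/6)**2 - 7*1/6)*149 = -2 + (-8 + 1/36 - 7/6)*149 = -2 - 329/36*149 = -2 - 49021/36 = -49093/36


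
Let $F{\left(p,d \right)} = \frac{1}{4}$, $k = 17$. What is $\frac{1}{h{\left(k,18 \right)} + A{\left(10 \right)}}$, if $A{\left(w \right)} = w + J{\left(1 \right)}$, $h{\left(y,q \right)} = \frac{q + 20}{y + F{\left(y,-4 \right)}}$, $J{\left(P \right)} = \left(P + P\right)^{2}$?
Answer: $\frac{69}{1118} \approx 0.061717$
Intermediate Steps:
$F{\left(p,d \right)} = \frac{1}{4}$
$J{\left(P \right)} = 4 P^{2}$ ($J{\left(P \right)} = \left(2 P\right)^{2} = 4 P^{2}$)
$h{\left(y,q \right)} = \frac{20 + q}{\frac{1}{4} + y}$ ($h{\left(y,q \right)} = \frac{q + 20}{y + \frac{1}{4}} = \frac{20 + q}{\frac{1}{4} + y}$)
$A{\left(w \right)} = 4 + w$ ($A{\left(w \right)} = w + 4 \cdot 1^{2} = w + 4 \cdot 1 = w + 4 = 4 + w$)
$\frac{1}{h{\left(k,18 \right)} + A{\left(10 \right)}} = \frac{1}{\frac{4 \left(20 + 18\right)}{1 + 4 \cdot 17} + \left(4 + 10\right)} = \frac{1}{4 \frac{1}{1 + 68} \cdot 38 + 14} = \frac{1}{4 \cdot \frac{1}{69} \cdot 38 + 14} = \frac{1}{\frac{152}{69} + 14} = \frac{1}{\frac{1118}{69}} = \frac{69}{1118}$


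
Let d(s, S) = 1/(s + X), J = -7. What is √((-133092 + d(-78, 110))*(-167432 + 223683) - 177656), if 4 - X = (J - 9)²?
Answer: I*√815305541520030/330 ≈ 86526.0*I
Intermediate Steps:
X = -252 (X = 4 - (-7 - 9)² = 4 - 1*(-16)² = 4 - 1*256 = 4 - 256 = -252)
d(s, S) = 1/(-252 + s) (d(s, S) = 1/(s - 252) = 1/(-252 + s))
√((-133092 + d(-78, 110))*(-167432 + 223683) - 177656) = √((-133092 + 1/(-252 - 78))*(-167432 + 223683) - 177656) = √((-133092 + 1/(-330))*56251 - 177656) = √((-133092 - 1/330)*56251 - 177656) = √(-43920361/330*56251 - 177656) = √(-2470564226611/330 - 177656) = √(-2470622853091/330) = I*√815305541520030/330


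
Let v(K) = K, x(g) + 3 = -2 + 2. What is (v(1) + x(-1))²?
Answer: 4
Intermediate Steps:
x(g) = -3 (x(g) = -3 + (-2 + 2) = -3 + 0 = -3)
(v(1) + x(-1))² = (1 - 3)² = (-2)² = 4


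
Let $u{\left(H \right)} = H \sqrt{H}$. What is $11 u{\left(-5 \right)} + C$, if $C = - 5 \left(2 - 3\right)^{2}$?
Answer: $-5 - 55 i \sqrt{5} \approx -5.0 - 122.98 i$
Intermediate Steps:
$u{\left(H \right)} = H^{\frac{3}{2}}$
$C = -5$ ($C = - 5 \left(-1\right)^{2} = \left(-5\right) 1 = -5$)
$11 u{\left(-5 \right)} + C = 11 \left(-5\right)^{\frac{3}{2}} - 5 = 11 \left(- 5 i \sqrt{5}\right) - 5 = - 55 i \sqrt{5} - 5 = -5 - 55 i \sqrt{5}$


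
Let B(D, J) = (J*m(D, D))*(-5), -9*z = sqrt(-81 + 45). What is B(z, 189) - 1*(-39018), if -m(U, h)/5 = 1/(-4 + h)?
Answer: 1401141/37 + 14175*I/74 ≈ 37869.0 + 191.55*I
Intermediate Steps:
m(U, h) = -5/(-4 + h)
z = -2*I/3 (z = -sqrt(-81 + 45)/9 = -2*I/3 ≈ -0.66667*I)
B(D, J) = 25*J/(-4 + D) (B(D, J) = (J*(-5/(-4 + D)))*(-5) = -5*J/(-4 + D)*(-5) = 25*J/(-4 + D))
B(z, 189) - 1*(-39018) = 25*189/(-4 - 2*I/3) - 1*(-39018) = 25*189*(9*(-4 + 2*I/3)/148) + 39018 = (-42525/37 + 14175*I/74) + 39018 = 1401141/37 + 14175*I/74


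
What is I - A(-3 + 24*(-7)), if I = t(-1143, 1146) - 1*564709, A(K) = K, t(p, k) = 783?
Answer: -563755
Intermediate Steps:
I = -563926 (I = 783 - 1*564709 = 783 - 564709 = -563926)
I - A(-3 + 24*(-7)) = -563926 - (-3 + 24*(-7)) = -563926 - (-3 - 168) = -563926 - 1*(-171) = -563926 + 171 = -563755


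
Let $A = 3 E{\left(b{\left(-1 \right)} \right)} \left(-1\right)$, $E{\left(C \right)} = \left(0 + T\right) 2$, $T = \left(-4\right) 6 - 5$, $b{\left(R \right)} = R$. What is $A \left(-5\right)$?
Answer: $-870$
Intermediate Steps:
$T = -29$ ($T = -24 - 5 = -29$)
$E{\left(C \right)} = -58$ ($E{\left(C \right)} = \left(0 - 29\right) 2 = \left(-29\right) 2 = -58$)
$A = 174$ ($A = 3 \left(-58\right) \left(-1\right) = \left(-174\right) \left(-1\right) = 174$)
$A \left(-5\right) = 174 \left(-5\right) = -870$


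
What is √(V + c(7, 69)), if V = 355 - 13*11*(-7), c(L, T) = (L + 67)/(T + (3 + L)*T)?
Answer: √781222002/759 ≈ 36.825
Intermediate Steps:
c(L, T) = (67 + L)/(T + T*(3 + L))
V = 1356 (V = 355 - 143*(-7) = 355 + 1001 = 1356)
√(V + c(7, 69)) = √(1356 + (67 + 7)/(69*(4 + 7))) = √(1356 + (1/69)*74/11) = √(1356 + (1/69)*(1/11)*74) = √(1356 + 74/759) = √(1029278/759) = √781222002/759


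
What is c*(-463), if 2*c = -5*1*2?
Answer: 2315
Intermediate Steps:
c = -5 (c = (-5*1*2)/2 = (-5*2)/2 = (½)*(-10) = -5)
c*(-463) = -5*(-463) = 2315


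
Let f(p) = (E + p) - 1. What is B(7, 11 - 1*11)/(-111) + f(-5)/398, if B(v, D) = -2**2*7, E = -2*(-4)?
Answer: 5683/22089 ≈ 0.25728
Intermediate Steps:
E = 8
f(p) = 7 + p (f(p) = (8 + p) - 1 = 7 + p)
B(v, D) = -28 (B(v, D) = -4*7 = -1*28 = -28)
B(7, 11 - 1*11)/(-111) + f(-5)/398 = -28/(-111) + (7 - 5)/398 = -28*(-1/111) + 2*(1/398) = 28/111 + 1/199 = 5683/22089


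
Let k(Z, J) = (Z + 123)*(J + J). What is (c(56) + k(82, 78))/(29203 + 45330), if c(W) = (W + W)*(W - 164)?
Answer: 19884/74533 ≈ 0.26678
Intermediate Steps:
c(W) = 2*W*(-164 + W) (c(W) = (2*W)*(-164 + W) = 2*W*(-164 + W))
k(Z, J) = 2*J*(123 + Z) (k(Z, J) = (123 + Z)*(2*J) = 2*J*(123 + Z))
(c(56) + k(82, 78))/(29203 + 45330) = (2*56*(-164 + 56) + 2*78*(123 + 82))/(29203 + 45330) = (2*56*(-108) + 2*78*205)/74533 = (-12096 + 31980)*(1/74533) = 19884*(1/74533) = 19884/74533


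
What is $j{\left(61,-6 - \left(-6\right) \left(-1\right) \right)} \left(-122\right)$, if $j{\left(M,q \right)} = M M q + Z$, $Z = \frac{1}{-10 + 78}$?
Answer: $\frac{185216435}{34} \approx 5.4475 \cdot 10^{6}$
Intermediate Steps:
$Z = \frac{1}{68} \approx 0.014706$
$j{\left(M,q \right)} = \frac{1}{68} + q M^{2}$ ($j{\left(M,q \right)} = M M q + \frac{1}{68} = M^{2} q + \frac{1}{68} = q M^{2} + \frac{1}{68} = \frac{1}{68} + q M^{2}$)
$j{\left(61,-6 - \left(-6\right) \left(-1\right) \right)} \left(-122\right) = \left(\frac{1}{68} + \left(-6 - \left(-6\right) \left(-1\right)\right) 61^{2}\right) \left(-122\right) = \left(\frac{1}{68} + \left(-6 - 6\right) 3721\right) \left(-122\right) = \left(\frac{1}{68} - 44652\right) \left(-122\right) = \left(- \frac{3036335}{68}\right) \left(-122\right) = \frac{185216435}{34}$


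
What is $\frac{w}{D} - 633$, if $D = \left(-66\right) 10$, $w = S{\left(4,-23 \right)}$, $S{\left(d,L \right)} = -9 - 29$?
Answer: $- \frac{208871}{330} \approx -632.94$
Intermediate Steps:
$S{\left(d,L \right)} = -38$ ($S{\left(d,L \right)} = -9 - 29 = -38$)
$w = -38$
$D = -660$
$\frac{w}{D} - 633 = - \frac{38}{-660} - 633 = \left(-38\right) \left(- \frac{1}{660}\right) - 633 = \frac{19}{330} - 633 = - \frac{208871}{330}$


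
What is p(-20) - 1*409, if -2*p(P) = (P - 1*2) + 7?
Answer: -803/2 ≈ -401.50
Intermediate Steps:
p(P) = -5/2 - P/2 (p(P) = -((P - 1*2) + 7)/2 = -((P - 2) + 7)/2 = -((-2 + P) + 7)/2 = -(5 + P)/2 = -5/2 - P/2)
p(-20) - 1*409 = (-5/2 - ½*(-20)) - 1*409 = (-5/2 + 10) - 409 = 15/2 - 409 = -803/2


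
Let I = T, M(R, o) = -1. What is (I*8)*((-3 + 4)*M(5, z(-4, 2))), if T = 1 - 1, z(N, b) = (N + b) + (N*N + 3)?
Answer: 0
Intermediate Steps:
z(N, b) = 3 + N + b + N² (z(N, b) = (N + b) + (N² + 3) = (N + b) + (3 + N²) = 3 + N + b + N²)
T = 0
I = 0
(I*8)*((-3 + 4)*M(5, z(-4, 2))) = (0*8)*((-3 + 4)*(-1)) = 0*(1*(-1)) = 0*(-1) = 0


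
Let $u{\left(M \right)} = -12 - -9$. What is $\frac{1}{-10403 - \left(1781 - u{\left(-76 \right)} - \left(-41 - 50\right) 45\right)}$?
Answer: $- \frac{1}{16282} \approx -6.1417 \cdot 10^{-5}$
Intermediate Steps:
$u{\left(M \right)} = -3$ ($u{\left(M \right)} = -12 + 9 = -3$)
$\frac{1}{-10403 - \left(1781 - u{\left(-76 \right)} - \left(-41 - 50\right) 45\right)} = \frac{1}{-10403 - \left(1784 - \left(-41 - 50\right) 45\right)} = \frac{1}{-10403 + \left(\left(\left(\left(-3 - 4095\right) - 2343\right) + 15771\right) - 15209\right)} = \frac{1}{-10403 + \left(\left(\left(-4098 - 2343\right) + 15771\right) - 15209\right)} = \frac{1}{-10403 + \left(\left(-6441 + 15771\right) - 15209\right)} = \frac{1}{-10403 + \left(9330 - 15209\right)} = \frac{1}{-10403 - 5879} = \frac{1}{-16282} = - \frac{1}{16282}$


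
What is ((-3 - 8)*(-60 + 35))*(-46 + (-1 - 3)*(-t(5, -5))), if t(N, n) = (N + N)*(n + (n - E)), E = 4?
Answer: -166650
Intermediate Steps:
t(N, n) = 2*N*(-4 + 2*n) (t(N, n) = (N + N)*(n + (n - 1*4)) = (2*N)*(n + (n - 4)) = (2*N)*(n + (-4 + n)) = (2*N)*(-4 + 2*n) = 2*N*(-4 + 2*n))
((-3 - 8)*(-60 + 35))*(-46 + (-1 - 3)*(-t(5, -5))) = ((-3 - 8)*(-60 + 35))*(-46 + (-1 - 3)*(-4*5*(-2 - 5))) = (-11*(-25))*(-46 - (-4)*4*5*(-7)) = 275*(-46 - (-4)*(-140)) = 275*(-46 - 4*140) = 275*(-46 - 560) = 275*(-606) = -166650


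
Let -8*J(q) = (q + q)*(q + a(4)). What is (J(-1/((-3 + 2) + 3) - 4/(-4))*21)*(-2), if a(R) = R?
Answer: 189/8 ≈ 23.625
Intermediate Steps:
J(q) = -q*(4 + q)/4 (J(q) = -(q + q)*(q + 4)/8 = -2*q*(4 + q)/8 = -q*(4 + q)/4)
(J(-1/((-3 + 2) + 3) - 4/(-4))*21)*(-2) = (-(-1/((-3 + 2) + 3) - 4/(-4))*(4 + (-1/((-3 + 2) + 3) - 4/(-4)))/4*21)*(-2) = (-(-1/(-1 + 3) - 4*(-¼))*(4 + (-1/(-1 + 3) - 4*(-¼)))/4*21)*(-2) = (-(-1/2 + 1)*(4 + (-1/2 + 1))/4*21)*(-2) = (-(-1*½ + 1)*(4 + (-1*½ + 1))/4*21)*(-2) = (-(-½ + 1)*(4 + (-½ + 1))/4*21)*(-2) = (-¼*½*(4 + ½)*21)*(-2) = (-¼*½*9/2*21)*(-2) = -9/16*21*(-2) = -189/16*(-2) = 189/8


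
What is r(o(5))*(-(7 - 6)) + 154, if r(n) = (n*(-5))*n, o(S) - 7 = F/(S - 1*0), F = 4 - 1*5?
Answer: 1926/5 ≈ 385.20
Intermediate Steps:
F = -1 (F = 4 - 5 = -1)
o(S) = 7 - 1/S (o(S) = 7 - 1/(S - 1*0) = 7 - 1/(S + 0) = 7 - 1/S)
r(n) = -5*n**2 (r(n) = (-5*n)*n = -5*n**2)
r(o(5))*(-(7 - 6)) + 154 = (-5*(7 - 1/5)**2)*(-(7 - 6)) + 154 = (-5*(7 - 1*1/5)**2)*(-1*1) + 154 = -5*(7 - 1/5)**2*(-1) + 154 = -5*(34/5)**2*(-1) + 154 = -5*1156/25*(-1) + 154 = -1156/5*(-1) + 154 = 1156/5 + 154 = 1926/5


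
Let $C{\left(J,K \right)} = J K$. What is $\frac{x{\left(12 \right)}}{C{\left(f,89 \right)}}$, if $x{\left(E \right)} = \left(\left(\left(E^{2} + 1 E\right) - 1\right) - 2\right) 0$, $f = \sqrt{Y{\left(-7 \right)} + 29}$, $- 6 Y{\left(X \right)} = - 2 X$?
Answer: $0$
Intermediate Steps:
$Y{\left(X \right)} = \frac{X}{3}$ ($Y{\left(X \right)} = - \frac{\left(-2\right) X}{6} = \frac{X}{3}$)
$f = \frac{4 \sqrt{15}}{3}$ ($f = \sqrt{\frac{1}{3} \left(-7\right) + 29} = \sqrt{- \frac{7}{3} + 29} = \sqrt{\frac{80}{3}} = \frac{4 \sqrt{15}}{3} \approx 5.164$)
$x{\left(E \right)} = 0$ ($x{\left(E \right)} = \left(\left(\left(E^{2} + E\right) - 1\right) - 2\right) 0 = \left(\left(\left(E + E^{2}\right) - 1\right) - 2\right) 0 = \left(\left(-1 + E + E^{2}\right) - 2\right) 0 = \left(-3 + E + E^{2}\right) 0 = 0$)
$\frac{x{\left(12 \right)}}{C{\left(f,89 \right)}} = \frac{0}{\frac{4 \sqrt{15}}{3} \cdot 89} = \frac{0}{\frac{356}{3} \sqrt{15}} = 0 \frac{\sqrt{15}}{1780} = 0$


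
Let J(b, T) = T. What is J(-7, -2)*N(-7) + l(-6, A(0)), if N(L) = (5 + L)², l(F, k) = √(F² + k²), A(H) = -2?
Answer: -8 + 2*√10 ≈ -1.6754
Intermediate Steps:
J(-7, -2)*N(-7) + l(-6, A(0)) = -2*(5 - 7)² + √((-6)² + (-2)²) = -2*(-2)² + √(36 + 4) = -2*4 + √40 = -8 + 2*√10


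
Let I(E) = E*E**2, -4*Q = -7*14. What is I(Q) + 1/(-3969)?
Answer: 466948873/31752 ≈ 14706.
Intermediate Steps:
Q = 49/2 (Q = -(-7)*14/4 = -1/4*(-98) = 49/2 ≈ 24.500)
I(E) = E**3
I(Q) + 1/(-3969) = (49/2)**3 + 1/(-3969) = 117649/8 - 1/3969 = 466948873/31752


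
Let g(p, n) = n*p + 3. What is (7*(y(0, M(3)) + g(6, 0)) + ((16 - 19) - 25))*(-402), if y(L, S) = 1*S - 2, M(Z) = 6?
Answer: -8442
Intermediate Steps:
g(p, n) = 3 + n*p
y(L, S) = -2 + S (y(L, S) = S - 2 = -2 + S)
(7*(y(0, M(3)) + g(6, 0)) + ((16 - 19) - 25))*(-402) = (7*((-2 + 6) + (3 + 0*6)) + ((16 - 19) - 25))*(-402) = (7*(4 + (3 + 0)) + (-3 - 25))*(-402) = (7*(4 + 3) - 28)*(-402) = (7*7 - 28)*(-402) = (49 - 28)*(-402) = 21*(-402) = -8442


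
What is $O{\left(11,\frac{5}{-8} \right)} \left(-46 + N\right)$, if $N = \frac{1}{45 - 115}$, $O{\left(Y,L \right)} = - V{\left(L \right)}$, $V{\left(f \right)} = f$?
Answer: $- \frac{3221}{112} \approx -28.759$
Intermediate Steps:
$O{\left(Y,L \right)} = - L$
$N = - \frac{1}{70}$ ($N = \frac{1}{-70} = - \frac{1}{70} \approx -0.014286$)
$O{\left(11,\frac{5}{-8} \right)} \left(-46 + N\right) = - \frac{5}{-8} \left(-46 - \frac{1}{70}\right) = - \frac{5 \left(-1\right)}{8} \left(- \frac{3221}{70}\right) = \left(-1\right) \left(- \frac{5}{8}\right) \left(- \frac{3221}{70}\right) = \frac{5}{8} \left(- \frac{3221}{70}\right) = - \frac{3221}{112}$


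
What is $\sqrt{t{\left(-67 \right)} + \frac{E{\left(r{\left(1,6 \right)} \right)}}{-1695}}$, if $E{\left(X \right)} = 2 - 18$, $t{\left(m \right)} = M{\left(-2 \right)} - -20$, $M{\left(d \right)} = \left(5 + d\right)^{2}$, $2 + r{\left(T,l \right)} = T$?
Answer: $\frac{\sqrt{83344845}}{1695} \approx 5.386$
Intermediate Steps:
$r{\left(T,l \right)} = -2 + T$
$t{\left(m \right)} = 29$ ($t{\left(m \right)} = \left(5 - 2\right)^{2} - -20 = 3^{2} + 20 = 9 + 20 = 29$)
$E{\left(X \right)} = -16$
$\sqrt{t{\left(-67 \right)} + \frac{E{\left(r{\left(1,6 \right)} \right)}}{-1695}} = \sqrt{29 - \frac{16}{-1695}} = \sqrt{29 - - \frac{16}{1695}} = \sqrt{29 + \frac{16}{1695}} = \sqrt{\frac{49171}{1695}} = \frac{\sqrt{83344845}}{1695}$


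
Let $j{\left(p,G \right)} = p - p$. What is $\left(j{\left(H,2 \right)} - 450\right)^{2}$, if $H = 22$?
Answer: $202500$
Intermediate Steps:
$j{\left(p,G \right)} = 0$
$\left(j{\left(H,2 \right)} - 450\right)^{2} = \left(0 - 450\right)^{2} = \left(-450\right)^{2} = 202500$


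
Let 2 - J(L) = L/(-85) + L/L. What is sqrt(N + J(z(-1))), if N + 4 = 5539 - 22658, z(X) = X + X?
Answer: 6*I*sqrt(3436295)/85 ≈ 130.85*I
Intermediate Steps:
z(X) = 2*X
J(L) = 1 + L/85 (J(L) = 2 - (L/(-85) + L/L) = 2 - (L*(-1/85) + 1) = 2 - (-L/85 + 1) = 2 - (1 - L/85) = 2 + (-1 + L/85) = 1 + L/85)
N = -17123 (N = -4 + (5539 - 22658) = -4 - 17119 = -17123)
sqrt(N + J(z(-1))) = sqrt(-17123 + (1 + (2*(-1))/85)) = sqrt(-17123 + (1 + (1/85)*(-2))) = sqrt(-17123 + (1 - 2/85)) = sqrt(-17123 + 83/85) = sqrt(-1455372/85) = 6*I*sqrt(3436295)/85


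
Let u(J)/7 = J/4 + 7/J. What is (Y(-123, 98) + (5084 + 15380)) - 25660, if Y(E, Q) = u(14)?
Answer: -5168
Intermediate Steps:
u(J) = 49/J + 7*J/4 (u(J) = 7*(J/4 + 7/J) = 7*(7/J + J/4) = 49/J + 7*J/4)
Y(E, Q) = 28 (Y(E, Q) = 49/14 + (7/4)*14 = 49*(1/14) + 49/2 = 7/2 + 49/2 = 28)
(Y(-123, 98) + (5084 + 15380)) - 25660 = (28 + (5084 + 15380)) - 25660 = (28 + 20464) - 25660 = 20492 - 25660 = -5168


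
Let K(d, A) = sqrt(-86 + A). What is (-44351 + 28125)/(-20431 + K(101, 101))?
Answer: 165756703/208712873 + 8113*sqrt(15)/208712873 ≈ 0.79434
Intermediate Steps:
(-44351 + 28125)/(-20431 + K(101, 101)) = (-44351 + 28125)/(-20431 + sqrt(-86 + 101)) = -16226/(-20431 + sqrt(15))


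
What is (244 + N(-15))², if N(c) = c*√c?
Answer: 56161 - 7320*I*√15 ≈ 56161.0 - 28350.0*I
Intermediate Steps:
N(c) = c^(3/2)
(244 + N(-15))² = (244 + (-15)^(3/2))² = (244 - 15*I*√15)²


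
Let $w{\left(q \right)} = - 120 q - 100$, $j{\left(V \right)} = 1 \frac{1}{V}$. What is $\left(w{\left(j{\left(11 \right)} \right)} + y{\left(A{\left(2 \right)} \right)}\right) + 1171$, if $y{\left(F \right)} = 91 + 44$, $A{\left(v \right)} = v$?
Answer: $\frac{13146}{11} \approx 1195.1$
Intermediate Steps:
$y{\left(F \right)} = 135$
$j{\left(V \right)} = \frac{1}{V}$
$w{\left(q \right)} = -100 - 120 q$
$\left(w{\left(j{\left(11 \right)} \right)} + y{\left(A{\left(2 \right)} \right)}\right) + 1171 = \left(\left(-100 - \frac{120}{11}\right) + 135\right) + 1171 = \left(- \frac{1220}{11} + 135\right) + 1171 = \frac{265}{11} + 1171 = \frac{13146}{11}$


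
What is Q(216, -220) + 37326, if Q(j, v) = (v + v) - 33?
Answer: 36853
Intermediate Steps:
Q(j, v) = -33 + 2*v (Q(j, v) = 2*v - 33 = -33 + 2*v)
Q(216, -220) + 37326 = (-33 + 2*(-220)) + 37326 = (-33 - 440) + 37326 = -473 + 37326 = 36853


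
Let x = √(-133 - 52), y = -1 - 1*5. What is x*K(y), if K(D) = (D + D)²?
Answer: 144*I*√185 ≈ 1958.6*I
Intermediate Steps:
y = -6 (y = -1 - 5 = -6)
K(D) = 4*D² (K(D) = (2*D)² = 4*D²)
x = I*√185 (x = √(-185) = I*√185 ≈ 13.601*I)
x*K(y) = (I*√185)*(4*(-6)²) = (I*√185)*(4*36) = (I*√185)*144 = 144*I*√185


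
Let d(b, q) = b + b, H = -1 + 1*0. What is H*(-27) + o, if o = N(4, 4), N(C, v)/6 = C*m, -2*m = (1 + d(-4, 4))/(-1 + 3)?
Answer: 69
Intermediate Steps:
H = -1 (H = -1 + 0 = -1)
d(b, q) = 2*b
m = 7/4 (m = -(1 + 2*(-4))/(2*(-1 + 3)) = -(1 - 8)/(2*2) = -(-7)/(2*2) = -½*(-7/2) = 7/4 ≈ 1.7500)
N(C, v) = 21*C/2 (N(C, v) = 6*(C*(7/4)) = 6*(7*C/4) = 21*C/2)
o = 42 (o = (21/2)*4 = 42)
H*(-27) + o = -1*(-27) + 42 = 27 + 42 = 69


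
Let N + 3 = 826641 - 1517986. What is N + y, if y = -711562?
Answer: -1402910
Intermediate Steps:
N = -691348 (N = -3 + (826641 - 1517986) = -3 - 691345 = -691348)
N + y = -691348 - 711562 = -1402910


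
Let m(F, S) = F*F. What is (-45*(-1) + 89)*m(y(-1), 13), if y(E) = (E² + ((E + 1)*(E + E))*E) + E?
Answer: 0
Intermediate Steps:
y(E) = E + E² + 2*E²*(1 + E) (y(E) = (E² + ((1 + E)*(2*E))*E) + E = (E² + (2*E*(1 + E))*E) + E = (E² + 2*E²*(1 + E)) + E = E + E² + 2*E²*(1 + E))
m(F, S) = F²
(-45*(-1) + 89)*m(y(-1), 13) = (-45*(-1) + 89)*(-(1 + 2*(-1)² + 3*(-1)))² = (45 + 89)*(-(1 + 2*1 - 3))² = 134*(-(1 + 2 - 3))² = 134*(-1*0)² = 134*0² = 134*0 = 0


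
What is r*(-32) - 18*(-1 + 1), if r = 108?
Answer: -3456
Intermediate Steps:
r*(-32) - 18*(-1 + 1) = 108*(-32) - 18*(-1 + 1) = -3456 - 18*0 = -3456 + 0 = -3456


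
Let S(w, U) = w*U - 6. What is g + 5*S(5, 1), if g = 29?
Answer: 24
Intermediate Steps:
S(w, U) = -6 + U*w (S(w, U) = U*w - 6 = -6 + U*w)
g + 5*S(5, 1) = 29 + 5*(-6 + 1*5) = 29 + 5*(-6 + 5) = 29 + 5*(-1) = 29 - 5 = 24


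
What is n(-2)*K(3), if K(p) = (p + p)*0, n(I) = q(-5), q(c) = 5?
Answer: 0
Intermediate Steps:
n(I) = 5
K(p) = 0 (K(p) = (2*p)*0 = 0)
n(-2)*K(3) = 5*0 = 0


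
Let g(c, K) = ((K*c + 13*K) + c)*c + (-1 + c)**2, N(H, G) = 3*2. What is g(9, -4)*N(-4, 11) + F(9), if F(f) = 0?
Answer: -3882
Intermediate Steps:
N(H, G) = 6
g(c, K) = (-1 + c)**2 + c*(c + 13*K + K*c) (g(c, K) = ((13*K + K*c) + c)*c + (-1 + c)**2 = (c + 13*K + K*c)*c + (-1 + c)**2 = c*(c + 13*K + K*c) + (-1 + c)**2 = (-1 + c)**2 + c*(c + 13*K + K*c))
g(9, -4)*N(-4, 11) + F(9) = (9**2 + (-1 + 9)**2 - 4*9**2 + 13*(-4)*9)*6 + 0 = (81 + 8**2 - 4*81 - 468)*6 + 0 = (81 + 64 - 324 - 468)*6 + 0 = -647*6 + 0 = -3882 + 0 = -3882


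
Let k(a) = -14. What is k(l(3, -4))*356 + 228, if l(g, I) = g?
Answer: -4756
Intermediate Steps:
k(l(3, -4))*356 + 228 = -14*356 + 228 = -4984 + 228 = -4756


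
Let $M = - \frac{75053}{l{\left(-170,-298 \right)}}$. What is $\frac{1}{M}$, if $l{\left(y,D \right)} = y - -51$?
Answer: $\frac{119}{75053} \approx 0.0015855$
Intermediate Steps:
$l{\left(y,D \right)} = 51 + y$ ($l{\left(y,D \right)} = y + 51 = 51 + y$)
$M = \frac{75053}{119}$ ($M = - \frac{75053}{51 - 170} = - \frac{75053}{-119} = \left(-75053\right) \left(- \frac{1}{119}\right) = \frac{75053}{119} \approx 630.7$)
$\frac{1}{M} = \frac{1}{\frac{75053}{119}} = \frac{119}{75053}$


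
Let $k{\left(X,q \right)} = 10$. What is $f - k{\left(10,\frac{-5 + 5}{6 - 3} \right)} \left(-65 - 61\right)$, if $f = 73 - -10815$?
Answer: $12148$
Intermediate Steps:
$f = 10888$ ($f = 73 + 10815 = 10888$)
$f - k{\left(10,\frac{-5 + 5}{6 - 3} \right)} \left(-65 - 61\right) = 10888 - 10 \left(-65 - 61\right) = 10888 - 10 \left(-126\right) = 10888 - -1260 = 10888 + 1260 = 12148$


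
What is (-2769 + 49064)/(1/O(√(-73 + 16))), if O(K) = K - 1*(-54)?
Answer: 2499930 + 46295*I*√57 ≈ 2.4999e+6 + 3.4952e+5*I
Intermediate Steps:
O(K) = 54 + K (O(K) = K + 54 = 54 + K)
(-2769 + 49064)/(1/O(√(-73 + 16))) = (-2769 + 49064)/(1/(54 + √(-73 + 16))) = 46295/(1/(54 + √(-57))) = 46295/(1/(54 + I*√57)) = 46295*(54 + I*√57) = 2499930 + 46295*I*√57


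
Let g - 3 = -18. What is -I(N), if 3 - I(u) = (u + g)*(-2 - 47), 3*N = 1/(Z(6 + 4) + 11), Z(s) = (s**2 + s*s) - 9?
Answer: 443543/606 ≈ 731.92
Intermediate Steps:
Z(s) = -9 + 2*s**2 (Z(s) = (s**2 + s**2) - 9 = 2*s**2 - 9 = -9 + 2*s**2)
g = -15 (g = 3 - 18 = -15)
N = 1/606 (N = 1/(3*((-9 + 2*(6 + 4)**2) + 11)) = 1/(3*((-9 + 2*10**2) + 11)) = 1/(3*((-9 + 2*100) + 11)) = 1/(3*((-9 + 200) + 11)) = 1/(3*(191 + 11)) = (1/3)/202 = (1/3)*(1/202) = 1/606 ≈ 0.0016502)
I(u) = -732 + 49*u (I(u) = 3 - (u - 15)*(-2 - 47) = 3 - (-15 + u)*(-49) = 3 - (735 - 49*u) = 3 + (-735 + 49*u) = -732 + 49*u)
-I(N) = -(-732 + 49*(1/606)) = -(-732 + 49/606) = -1*(-443543/606) = 443543/606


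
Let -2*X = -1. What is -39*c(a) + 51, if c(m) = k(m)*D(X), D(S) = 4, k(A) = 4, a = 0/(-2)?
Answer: -573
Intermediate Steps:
X = 1/2 (X = -1/2*(-1) = 1/2 ≈ 0.50000)
a = 0 (a = 0*(-1/2) = 0)
c(m) = 16 (c(m) = 4*4 = 16)
-39*c(a) + 51 = -39*16 + 51 = -624 + 51 = -573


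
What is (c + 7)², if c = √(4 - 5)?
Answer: (7 + I)² ≈ 48.0 + 14.0*I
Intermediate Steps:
c = I (c = √(-1) = I ≈ 1.0*I)
(c + 7)² = (I + 7)² = (7 + I)²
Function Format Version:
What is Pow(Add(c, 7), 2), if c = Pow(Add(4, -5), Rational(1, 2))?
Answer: Pow(Add(7, I), 2) ≈ Add(48.000, Mul(14.000, I))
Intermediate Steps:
c = I (c = Pow(-1, Rational(1, 2)) = I ≈ Mul(1.0000, I))
Pow(Add(c, 7), 2) = Pow(Add(I, 7), 2) = Pow(Add(7, I), 2)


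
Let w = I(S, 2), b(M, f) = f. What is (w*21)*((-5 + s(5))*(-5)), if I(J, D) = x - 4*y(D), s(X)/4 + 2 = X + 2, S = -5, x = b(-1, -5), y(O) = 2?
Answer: 20475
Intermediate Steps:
x = -5
s(X) = 4*X (s(X) = -8 + 4*(X + 2) = -8 + 4*(2 + X) = -8 + (8 + 4*X) = 4*X)
I(J, D) = -13 (I(J, D) = -5 - 4*2 = -5 - 8 = -13)
w = -13
(w*21)*((-5 + s(5))*(-5)) = (-13*21)*((-5 + 4*5)*(-5)) = -273*(-5 + 20)*(-5) = -4095*(-5) = -273*(-75) = 20475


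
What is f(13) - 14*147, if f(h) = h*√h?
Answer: -2058 + 13*√13 ≈ -2011.1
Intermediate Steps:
f(h) = h^(3/2)
f(13) - 14*147 = 13^(3/2) - 14*147 = 13*√13 - 2058 = -2058 + 13*√13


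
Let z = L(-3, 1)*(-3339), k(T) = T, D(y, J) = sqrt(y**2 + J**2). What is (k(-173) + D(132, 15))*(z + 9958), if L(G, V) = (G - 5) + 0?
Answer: -6343910 + 110010*sqrt(1961) ≈ -1.4723e+6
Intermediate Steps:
L(G, V) = -5 + G (L(G, V) = (-5 + G) + 0 = -5 + G)
D(y, J) = sqrt(J**2 + y**2)
z = 26712 (z = (-5 - 3)*(-3339) = -8*(-3339) = 26712)
(k(-173) + D(132, 15))*(z + 9958) = (-173 + sqrt(15**2 + 132**2))*(26712 + 9958) = (-173 + sqrt(225 + 17424))*36670 = (-173 + sqrt(17649))*36670 = (-173 + 3*sqrt(1961))*36670 = -6343910 + 110010*sqrt(1961)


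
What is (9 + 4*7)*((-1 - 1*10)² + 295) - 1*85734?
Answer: -70342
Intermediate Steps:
(9 + 4*7)*((-1 - 1*10)² + 295) - 1*85734 = (9 + 28)*((-1 - 10)² + 295) - 85734 = 37*((-11)² + 295) - 85734 = 37*(121 + 295) - 85734 = 37*416 - 85734 = 15392 - 85734 = -70342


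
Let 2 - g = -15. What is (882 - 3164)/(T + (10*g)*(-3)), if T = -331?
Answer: 2282/841 ≈ 2.7134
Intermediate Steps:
g = 17 (g = 2 - 1*(-15) = 2 + 15 = 17)
(882 - 3164)/(T + (10*g)*(-3)) = (882 - 3164)/(-331 + (10*17)*(-3)) = -2282/(-331 + 170*(-3)) = -2282/(-331 - 510) = -2282/(-841) = -2282*(-1/841) = 2282/841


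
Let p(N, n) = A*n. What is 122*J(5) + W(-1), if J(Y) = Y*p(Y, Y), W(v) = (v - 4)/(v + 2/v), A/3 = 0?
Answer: 5/3 ≈ 1.6667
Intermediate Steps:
A = 0 (A = 3*0 = 0)
p(N, n) = 0 (p(N, n) = 0*n = 0)
W(v) = (-4 + v)/(v + 2/v)
J(Y) = 0 (J(Y) = Y*0 = 0)
122*J(5) + W(-1) = 122*0 - (-4 - 1)/(2 + (-1)**2) = 0 - 1*(-5)/(2 + 1) = 0 - 1*(-5)/3 = 0 - 1*1/3*(-5) = 0 + 5/3 = 5/3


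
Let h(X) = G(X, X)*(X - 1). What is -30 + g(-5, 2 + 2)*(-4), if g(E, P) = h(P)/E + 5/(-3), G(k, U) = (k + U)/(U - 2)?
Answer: -206/15 ≈ -13.733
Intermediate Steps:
G(k, U) = (U + k)/(-2 + U)
h(X) = 2*X*(-1 + X)/(-2 + X) (h(X) = ((X + X)/(-2 + X))*(X - 1) = ((2*X)/(-2 + X))*(-1 + X) = (2*X/(-2 + X))*(-1 + X) = 2*X*(-1 + X)/(-2 + X))
g(E, P) = -5/3 + 2*P*(-1 + P)/(E*(-2 + P)) (g(E, P) = (2*P*(-1 + P)/(-2 + P))/E + 5/(-3) = 2*P*(-1 + P)/(E*(-2 + P)) + 5*(-⅓) = 2*P*(-1 + P)/(E*(-2 + P)) - 5/3 = -5/3 + 2*P*(-1 + P)/(E*(-2 + P)))
-30 + g(-5, 2 + 2)*(-4) = -30 + ((⅓)*(-5*(-5)*(-2 + (2 + 2)) + 6*(2 + 2)*(-1 + (2 + 2)))/(-5*(-2 + (2 + 2))))*(-4) = -30 + ((⅓)*(-⅕)*(-5*(-5)*(-2 + 4) + 6*4*(-1 + 4))/(-2 + 4))*(-4) = -30 + ((⅓)*(-⅕)*(-5*(-5)*2 + 6*4*3)/2)*(-4) = -30 + ((⅓)*(-⅕)*(½)*(50 + 72))*(-4) = -30 + ((⅓)*(-⅕)*(½)*122)*(-4) = -30 - 61/15*(-4) = -30 + 244/15 = -206/15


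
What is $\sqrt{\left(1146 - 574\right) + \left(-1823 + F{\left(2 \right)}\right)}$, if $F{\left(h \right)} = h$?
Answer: $i \sqrt{1249} \approx 35.341 i$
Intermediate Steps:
$\sqrt{\left(1146 - 574\right) + \left(-1823 + F{\left(2 \right)}\right)} = \sqrt{\left(1146 - 574\right) + \left(-1823 + 2\right)} = \sqrt{\left(1146 - 574\right) - 1821} = \sqrt{572 - 1821} = \sqrt{-1249} = i \sqrt{1249}$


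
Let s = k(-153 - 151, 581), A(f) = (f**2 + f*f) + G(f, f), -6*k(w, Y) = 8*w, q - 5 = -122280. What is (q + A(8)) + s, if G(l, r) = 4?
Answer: -365213/3 ≈ -1.2174e+5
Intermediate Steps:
q = -122275 (q = 5 - 122280 = -122275)
k(w, Y) = -4*w/3
A(f) = 4 + 2*f**2 (A(f) = (f**2 + f*f) + 4 = (f**2 + f**2) + 4 = 2*f**2 + 4 = 4 + 2*f**2)
s = 1216/3 (s = -4*(-153 - 151)/3 = -4/3*(-304) = 1216/3 ≈ 405.33)
(q + A(8)) + s = (-122275 + (4 + 2*8**2)) + 1216/3 = (-122275 + (4 + 2*64)) + 1216/3 = (-122275 + (4 + 128)) + 1216/3 = (-122275 + 132) + 1216/3 = -122143 + 1216/3 = -365213/3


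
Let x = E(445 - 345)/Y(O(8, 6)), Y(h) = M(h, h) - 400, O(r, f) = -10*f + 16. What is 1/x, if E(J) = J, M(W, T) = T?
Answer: -111/25 ≈ -4.4400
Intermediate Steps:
O(r, f) = 16 - 10*f
Y(h) = -400 + h (Y(h) = h - 400 = -400 + h)
x = -25/111 (x = (445 - 345)/(-400 + (16 - 10*6)) = 100/(-400 + (16 - 60)) = 100/(-400 - 44) = 100/(-444) = 100*(-1/444) = -25/111 ≈ -0.22523)
1/x = 1/(-25/111) = -111/25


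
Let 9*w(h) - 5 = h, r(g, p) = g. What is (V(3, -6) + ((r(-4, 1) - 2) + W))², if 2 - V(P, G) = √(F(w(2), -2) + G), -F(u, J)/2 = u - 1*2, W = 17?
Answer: 1489/9 - 104*I*√2/3 ≈ 165.44 - 49.026*I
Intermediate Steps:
w(h) = 5/9 + h/9
F(u, J) = 4 - 2*u (F(u, J) = -2*(u - 1*2) = -2*(u - 2) = -2*(-2 + u) = 4 - 2*u)
V(P, G) = 2 - √(22/9 + G) (V(P, G) = 2 - √((4 - 2*(5/9 + (⅑)*2)) + G) = 2 - √((4 - 2*(5/9 + 2/9)) + G) = 2 - √((4 - 2*7/9) + G) = 2 - √((4 - 14/9) + G) = 2 - √(22/9 + G))
(V(3, -6) + ((r(-4, 1) - 2) + W))² = ((2 - √(22 + 9*(-6))/3) + ((-4 - 2) + 17))² = ((2 - √(22 - 54)/3) + (-6 + 17))² = ((2 - 4*I*√2/3) + 11)² = (13 - 4*I*√2/3)²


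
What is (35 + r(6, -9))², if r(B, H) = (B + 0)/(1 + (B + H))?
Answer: 1024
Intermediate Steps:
r(B, H) = B/(1 + B + H)
(35 + r(6, -9))² = (35 + 6/(1 + 6 - 9))² = (35 + 6/(-2))² = (35 + 6*(-½))² = (35 - 3)² = 32² = 1024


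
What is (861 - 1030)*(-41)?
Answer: 6929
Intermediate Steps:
(861 - 1030)*(-41) = -169*(-41) = 6929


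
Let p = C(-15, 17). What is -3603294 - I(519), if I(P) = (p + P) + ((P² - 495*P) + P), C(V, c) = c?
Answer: -3616805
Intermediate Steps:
p = 17
I(P) = 17 + P² - 493*P (I(P) = (17 + P) + ((P² - 495*P) + P) = (17 + P) + (P² - 494*P) = 17 + P² - 493*P)
-3603294 - I(519) = -3603294 - (17 + 519² - 493*519) = -3603294 - (17 + 269361 - 255867) = -3603294 - 1*13511 = -3603294 - 13511 = -3616805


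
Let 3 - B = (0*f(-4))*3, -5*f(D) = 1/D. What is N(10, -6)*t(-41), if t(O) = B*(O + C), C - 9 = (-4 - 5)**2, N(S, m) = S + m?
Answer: 588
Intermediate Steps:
f(D) = -1/(5*D)
C = 90 (C = 9 + (-4 - 5)**2 = 9 + (-9)**2 = 9 + 81 = 90)
B = 3 (B = 3 - 0*(-1/5/(-4))*3 = 3 - 0*(-1/5*(-1/4))*3 = 3 - 0*(1/20)*3 = 3 - 0*3 = 3 - 1*0 = 3 + 0 = 3)
t(O) = 270 + 3*O (t(O) = 3*(O + 90) = 3*(90 + O) = 270 + 3*O)
N(10, -6)*t(-41) = (10 - 6)*(270 + 3*(-41)) = 4*(270 - 123) = 4*147 = 588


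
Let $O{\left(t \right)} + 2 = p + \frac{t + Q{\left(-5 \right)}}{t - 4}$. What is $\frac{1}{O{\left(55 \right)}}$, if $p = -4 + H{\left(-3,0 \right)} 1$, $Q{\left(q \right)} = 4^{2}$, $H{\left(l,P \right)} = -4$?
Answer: $- \frac{51}{439} \approx -0.11617$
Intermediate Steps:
$Q{\left(q \right)} = 16$
$p = -8$ ($p = -4 - 4 = -8$)
$O{\left(t \right)} = -10 + \frac{16 + t}{-4 + t}$ ($O{\left(t \right)} = -2 - \left(8 - \frac{t + 16}{t - 4}\right) = -2 - \left(8 - \frac{16 + t}{-4 + t}\right) = -10 + \frac{16 + t}{-4 + t}$)
$\frac{1}{O{\left(55 \right)}} = \frac{1}{\frac{1}{-4 + 55} \left(56 - 495\right)} = \frac{1}{\frac{1}{51} \left(56 - 495\right)} = \frac{1}{\frac{1}{51} \left(-439\right)} = \frac{1}{- \frac{439}{51}} = - \frac{51}{439}$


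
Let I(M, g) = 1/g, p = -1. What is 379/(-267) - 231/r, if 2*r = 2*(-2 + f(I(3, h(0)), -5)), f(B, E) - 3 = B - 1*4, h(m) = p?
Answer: 60161/1068 ≈ 56.331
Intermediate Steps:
h(m) = -1
f(B, E) = -1 + B (f(B, E) = 3 + (B - 1*4) = 3 + (B - 4) = 3 + (-4 + B) = -1 + B)
r = -4 (r = (2*(-2 + (-1 + 1/(-1))))/2 = (2*(-2 + (-1 - 1)))/2 = (2*(-2 - 2))/2 = (2*(-4))/2 = (½)*(-8) = -4)
379/(-267) - 231/r = 379/(-267) - 231/(-4) = 379*(-1/267) - 231*(-¼) = -379/267 + 231/4 = 60161/1068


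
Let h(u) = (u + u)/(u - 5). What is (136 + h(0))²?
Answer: 18496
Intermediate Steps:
h(u) = 2*u/(-5 + u) (h(u) = (2*u)/(-5 + u) = 2*u/(-5 + u))
(136 + h(0))² = (136 + 2*0/(-5 + 0))² = (136 + 2*0/(-5))² = (136 + 2*0*(-⅕))² = (136 + 0)² = 136² = 18496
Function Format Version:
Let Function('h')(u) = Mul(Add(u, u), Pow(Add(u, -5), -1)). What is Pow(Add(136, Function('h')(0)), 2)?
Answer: 18496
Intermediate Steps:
Function('h')(u) = Mul(2, u, Pow(Add(-5, u), -1)) (Function('h')(u) = Mul(Mul(2, u), Pow(Add(-5, u), -1)) = Mul(2, u, Pow(Add(-5, u), -1)))
Pow(Add(136, Function('h')(0)), 2) = Pow(Add(136, Mul(2, 0, Pow(Add(-5, 0), -1))), 2) = Pow(Add(136, Mul(2, 0, Pow(-5, -1))), 2) = Pow(Add(136, Mul(2, 0, Rational(-1, 5))), 2) = Pow(Add(136, 0), 2) = Pow(136, 2) = 18496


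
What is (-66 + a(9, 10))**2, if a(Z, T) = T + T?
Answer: 2116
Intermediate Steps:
a(Z, T) = 2*T
(-66 + a(9, 10))**2 = (-66 + 2*10)**2 = (-66 + 20)**2 = (-46)**2 = 2116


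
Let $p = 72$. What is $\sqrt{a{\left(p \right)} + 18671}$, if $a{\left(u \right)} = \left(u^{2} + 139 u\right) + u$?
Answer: $\sqrt{33935} \approx 184.21$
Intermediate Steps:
$a{\left(u \right)} = u^{2} + 140 u$
$\sqrt{a{\left(p \right)} + 18671} = \sqrt{72 \left(140 + 72\right) + 18671} = \sqrt{72 \cdot 212 + 18671} = \sqrt{15264 + 18671} = \sqrt{33935}$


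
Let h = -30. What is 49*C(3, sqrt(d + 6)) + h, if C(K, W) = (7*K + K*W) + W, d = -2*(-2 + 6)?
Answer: 999 + 196*I*sqrt(2) ≈ 999.0 + 277.19*I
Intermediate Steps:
d = -8 (d = -2*4 = -8)
C(K, W) = W + 7*K + K*W
49*C(3, sqrt(d + 6)) + h = 49*(sqrt(-8 + 6) + 7*3 + 3*sqrt(-8 + 6)) - 30 = 49*(sqrt(-2) + 21 + 3*sqrt(-2)) - 30 = 49*(I*sqrt(2) + 21 + 3*(I*sqrt(2))) - 30 = 49*(I*sqrt(2) + 21 + 3*I*sqrt(2)) - 30 = 49*(21 + 4*I*sqrt(2)) - 30 = (1029 + 196*I*sqrt(2)) - 30 = 999 + 196*I*sqrt(2)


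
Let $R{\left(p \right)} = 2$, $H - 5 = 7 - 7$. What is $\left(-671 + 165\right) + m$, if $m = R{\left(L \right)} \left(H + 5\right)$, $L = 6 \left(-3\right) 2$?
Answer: $-486$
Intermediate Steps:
$H = 5$ ($H = 5 + \left(7 - 7\right) = 5 + 0 = 5$)
$L = -36$ ($L = \left(-18\right) 2 = -36$)
$m = 20$ ($m = 2 \left(5 + 5\right) = 2 \cdot 10 = 20$)
$\left(-671 + 165\right) + m = \left(-671 + 165\right) + 20 = -506 + 20 = -486$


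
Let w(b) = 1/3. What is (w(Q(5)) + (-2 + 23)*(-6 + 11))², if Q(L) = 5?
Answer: 99856/9 ≈ 11095.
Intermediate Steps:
w(b) = ⅓
(w(Q(5)) + (-2 + 23)*(-6 + 11))² = (⅓ + (-2 + 23)*(-6 + 11))² = (⅓ + 21*5)² = (⅓ + 105)² = (316/3)² = 99856/9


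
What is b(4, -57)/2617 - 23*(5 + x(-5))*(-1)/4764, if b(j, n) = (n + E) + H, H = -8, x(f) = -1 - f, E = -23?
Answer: 40829/4155796 ≈ 0.0098246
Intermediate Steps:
b(j, n) = -31 + n (b(j, n) = (n - 23) - 8 = (-23 + n) - 8 = -31 + n)
b(4, -57)/2617 - 23*(5 + x(-5))*(-1)/4764 = (-31 - 57)/2617 - 23*(5 + (-1 - 1*(-5)))*(-1)/4764 = -88*1/2617 - 23*(5 + (-1 + 5))*(-1)*(1/4764) = -88/2617 - 23*(5 + 4)*(-1)*(1/4764) = -88/2617 - 207*(-1)*(1/4764) = -88/2617 - 23*(-9)*(1/4764) = -88/2617 + 207*(1/4764) = -88/2617 + 69/1588 = 40829/4155796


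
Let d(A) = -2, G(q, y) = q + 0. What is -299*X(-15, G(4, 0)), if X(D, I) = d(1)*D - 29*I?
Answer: 25714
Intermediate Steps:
G(q, y) = q
X(D, I) = -29*I - 2*D (X(D, I) = -2*D - 29*I = -29*I - 2*D)
-299*X(-15, G(4, 0)) = -299*(-29*4 - 2*(-15)) = -299*(-116 + 30) = -299*(-86) = 25714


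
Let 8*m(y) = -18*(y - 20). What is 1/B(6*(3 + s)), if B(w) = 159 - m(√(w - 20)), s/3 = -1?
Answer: 152/17463 - 2*I*√5/5821 ≈ 0.0087041 - 0.00076828*I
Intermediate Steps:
s = -3 (s = 3*(-1) = -3)
m(y) = 45 - 9*y/4 (m(y) = (-18*(y - 20))/8 = (-18*(-20 + y))/8 = (360 - 18*y)/8 = 45 - 9*y/4)
B(w) = 114 + 9*√(-20 + w)/4 (B(w) = 159 - (45 - 9*√(w - 20)/4) = 159 - (45 - 9*√(-20 + w)/4) = 159 + (-45 + 9*√(-20 + w)/4) = 114 + 9*√(-20 + w)/4)
1/B(6*(3 + s)) = 1/(114 + 9*√(-20 + 6*(3 - 3))/4) = 1/(114 + 9*√(-20 + 6*0)/4) = 1/(114 + 9*√(-20 + 0)/4) = 1/(114 + 9*√(-20)/4) = 1/(114 + 9*(2*I*√5)/4) = 1/(114 + 9*I*√5/2)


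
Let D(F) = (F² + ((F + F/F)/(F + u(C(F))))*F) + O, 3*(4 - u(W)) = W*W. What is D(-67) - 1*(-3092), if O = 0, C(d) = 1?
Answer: 713562/95 ≈ 7511.2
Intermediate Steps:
u(W) = 4 - W²/3 (u(W) = 4 - W*W/3 = 4 - W²/3)
D(F) = F² + F*(1 + F)/(11/3 + F) (D(F) = (F² + ((F + F/F)/(F + (4 - ⅓*1²)))*F) + 0 = (F² + ((F + 1)/(F + (4 - ⅓*1)))*F) + 0 = (F² + ((1 + F)/(F + (4 - ⅓)))*F) + 0 = (F² + ((1 + F)/(F + 11/3))*F) + 0 = (F² + ((1 + F)/(11/3 + F))*F) + 0 = (F² + F*(1 + F)/(11/3 + F)) + 0 = F² + F*(1 + F)/(11/3 + F))
D(-67) - 1*(-3092) = -67*(3 + 3*(-67)² + 14*(-67))/(11 + 3*(-67)) - 1*(-3092) = -67*(3 + 3*4489 - 938)/(11 - 201) + 3092 = -67*(3 + 13467 - 938)/(-190) + 3092 = -67*(-1/190)*12532 + 3092 = 419822/95 + 3092 = 713562/95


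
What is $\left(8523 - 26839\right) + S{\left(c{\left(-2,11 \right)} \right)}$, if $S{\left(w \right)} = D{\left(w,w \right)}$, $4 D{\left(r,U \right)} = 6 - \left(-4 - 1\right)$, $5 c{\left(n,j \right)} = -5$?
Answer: $- \frac{73253}{4} \approx -18313.0$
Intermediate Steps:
$c{\left(n,j \right)} = -1$ ($c{\left(n,j \right)} = \frac{1}{5} \left(-5\right) = -1$)
$D{\left(r,U \right)} = \frac{11}{4}$ ($D{\left(r,U \right)} = \frac{6 - \left(-4 - 1\right)}{4} = \frac{6 - -5}{4} = \frac{6 + 5}{4} = \frac{1}{4} \cdot 11 = \frac{11}{4}$)
$S{\left(w \right)} = \frac{11}{4}$
$\left(8523 - 26839\right) + S{\left(c{\left(-2,11 \right)} \right)} = \left(8523 - 26839\right) + \frac{11}{4} = -18316 + \frac{11}{4} = - \frac{73253}{4}$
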